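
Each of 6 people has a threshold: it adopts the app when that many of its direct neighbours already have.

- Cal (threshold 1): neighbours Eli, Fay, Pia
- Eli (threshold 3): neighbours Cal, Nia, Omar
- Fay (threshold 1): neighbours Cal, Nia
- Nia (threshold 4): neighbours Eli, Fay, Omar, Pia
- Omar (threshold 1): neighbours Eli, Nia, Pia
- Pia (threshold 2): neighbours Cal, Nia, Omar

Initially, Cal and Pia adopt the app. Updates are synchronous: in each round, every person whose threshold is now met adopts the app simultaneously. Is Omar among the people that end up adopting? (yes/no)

yes

Round 1 — Cal, Pia adopt the app (initial).
Round 2 — checking thresholds:
  Eli: 1 of 3 neighbours < 3, holds.
  Fay: 1 of 2 neighbours ≥ 1, adopts the app.
  Nia: 1 of 4 neighbours < 4, holds.
  Omar: 1 of 3 neighbours ≥ 1, adopts the app.
Round 3 — no new adoptions; cascade stops.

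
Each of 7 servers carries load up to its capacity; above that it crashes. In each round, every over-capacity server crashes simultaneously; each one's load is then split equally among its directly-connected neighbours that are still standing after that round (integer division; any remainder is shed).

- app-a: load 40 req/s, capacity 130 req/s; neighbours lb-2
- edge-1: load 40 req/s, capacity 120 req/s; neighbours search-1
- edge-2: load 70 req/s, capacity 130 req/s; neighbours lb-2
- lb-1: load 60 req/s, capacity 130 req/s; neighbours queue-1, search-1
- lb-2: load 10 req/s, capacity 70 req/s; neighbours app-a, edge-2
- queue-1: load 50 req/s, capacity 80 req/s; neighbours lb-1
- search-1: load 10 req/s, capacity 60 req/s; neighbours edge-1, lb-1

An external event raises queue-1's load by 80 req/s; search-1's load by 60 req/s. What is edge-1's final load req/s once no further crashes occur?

75

Round 1 — queue-1 at 130 > 80; search-1 at 70 > 60. queue-1, search-1 crash.
  queue-1 sheds 130 req/s to lb-1: 130 each.
    lb-1: 60+130 = 190 > 130
  search-1 sheds 70 req/s to edge-1, lb-1: 35 each.
    edge-1: 40+35 = 75 ≤ 120
    lb-1: 190+35 = 225 > 130
Round 2 — lb-1 crashes.
  lb-1 sheds 225 req/s: no online neighbours, lost.
No further crashes.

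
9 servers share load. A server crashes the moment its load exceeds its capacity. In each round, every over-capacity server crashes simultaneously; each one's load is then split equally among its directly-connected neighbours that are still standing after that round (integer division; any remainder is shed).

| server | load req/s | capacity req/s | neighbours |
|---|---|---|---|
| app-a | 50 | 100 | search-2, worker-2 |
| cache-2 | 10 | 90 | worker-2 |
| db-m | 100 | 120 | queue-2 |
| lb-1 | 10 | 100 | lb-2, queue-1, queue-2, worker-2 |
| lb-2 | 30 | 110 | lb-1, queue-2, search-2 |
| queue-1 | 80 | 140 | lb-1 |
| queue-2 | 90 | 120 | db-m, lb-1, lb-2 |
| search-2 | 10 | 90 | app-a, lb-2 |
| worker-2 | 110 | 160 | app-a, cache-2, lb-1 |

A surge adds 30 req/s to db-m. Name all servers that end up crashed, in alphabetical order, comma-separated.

app-a, cache-2, db-m, lb-1, lb-2, queue-2, search-2, worker-2

Round 1 — db-m at 130 > 120. db-m crashes.
  db-m sheds 130 req/s to queue-2: 130 each.
    queue-2: 90+130 = 220 > 120
Round 2 — queue-2 crashes.
  queue-2 sheds 220 req/s to lb-1, lb-2: 110 each.
    lb-1: 10+110 = 120 > 100
    lb-2: 30+110 = 140 > 110
Round 3 — lb-1, lb-2 crash.
  lb-1 sheds 120 req/s to queue-1, worker-2: 60 each.
    queue-1: 80+60 = 140 ≤ 140
    worker-2: 110+60 = 170 > 160
  lb-2 sheds 140 req/s to search-2: 140 each.
    search-2: 10+140 = 150 > 90
Round 4 — search-2, worker-2 crash.
  search-2 sheds 150 req/s to app-a: 150 each.
    app-a: 50+150 = 200 > 100
  worker-2 sheds 170 req/s to app-a, cache-2: 85 each.
    app-a: 200+85 = 285 > 100
    cache-2: 10+85 = 95 > 90
Round 5 — app-a, cache-2 crash.
  app-a sheds 285 req/s: no online neighbours, lost.
  cache-2 sheds 95 req/s: no online neighbours, lost.
No further crashes.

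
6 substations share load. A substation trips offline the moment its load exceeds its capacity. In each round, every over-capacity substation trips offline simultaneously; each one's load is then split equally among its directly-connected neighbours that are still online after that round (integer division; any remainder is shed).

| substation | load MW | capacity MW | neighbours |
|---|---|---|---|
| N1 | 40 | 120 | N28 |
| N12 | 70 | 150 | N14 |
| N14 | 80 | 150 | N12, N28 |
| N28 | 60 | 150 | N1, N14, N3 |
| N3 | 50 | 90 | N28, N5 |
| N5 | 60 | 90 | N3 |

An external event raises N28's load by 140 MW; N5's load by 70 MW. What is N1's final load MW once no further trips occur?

Round 1 — N28 at 200 > 150; N5 at 130 > 90. N28, N5 trip offline.
  N28 sheds 200 MW to N1, N14, N3: 66 each (2 lost).
    N1: 40+66 = 106 ≤ 120
    N14: 80+66 = 146 ≤ 150
    N3: 50+66 = 116 > 90
  N5 sheds 130 MW to N3: 130 each.
    N3: 116+130 = 246 > 90
Round 2 — N3 trips offline.
  N3 sheds 246 MW: no online neighbours, lost.
No further trips.

106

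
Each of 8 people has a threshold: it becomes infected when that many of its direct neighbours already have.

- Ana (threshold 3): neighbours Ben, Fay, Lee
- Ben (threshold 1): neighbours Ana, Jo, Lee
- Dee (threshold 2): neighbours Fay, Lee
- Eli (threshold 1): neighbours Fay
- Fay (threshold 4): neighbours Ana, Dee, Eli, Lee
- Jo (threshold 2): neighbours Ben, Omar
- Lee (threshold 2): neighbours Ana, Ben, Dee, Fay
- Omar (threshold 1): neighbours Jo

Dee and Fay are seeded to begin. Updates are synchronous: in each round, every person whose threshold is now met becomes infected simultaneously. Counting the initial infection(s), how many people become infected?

Round 1 — Dee, Fay become infected (initial).
Round 2 — checking thresholds:
  Ana: 1 of 3 neighbours < 3, not yet.
  Eli: 1 of 1 neighbours ≥ 1, becomes infected.
  Lee: 2 of 4 neighbours ≥ 2, becomes infected.
Round 3 — checking thresholds:
  Ana: 2 of 3 neighbours < 3, not yet.
  Ben: 1 of 3 neighbours ≥ 1, becomes infected.
Round 4 — checking thresholds:
  Ana: 3 of 3 neighbours ≥ 3, becomes infected.
  Jo: 1 of 2 neighbours < 2, not yet.
Round 5 — no new infections; cascade stops.

6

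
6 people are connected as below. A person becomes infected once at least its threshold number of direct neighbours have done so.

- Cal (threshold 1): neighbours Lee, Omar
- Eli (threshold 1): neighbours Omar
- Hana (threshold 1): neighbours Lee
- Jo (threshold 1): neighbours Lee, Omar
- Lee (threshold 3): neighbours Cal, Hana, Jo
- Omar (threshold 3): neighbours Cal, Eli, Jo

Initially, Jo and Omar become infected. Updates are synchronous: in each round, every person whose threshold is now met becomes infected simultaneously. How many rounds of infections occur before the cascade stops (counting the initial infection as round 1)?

2

Round 1 — Jo, Omar become infected (initial).
Round 2 — checking thresholds:
  Cal: 1 of 2 neighbours ≥ 1, becomes infected.
  Eli: 1 of 1 neighbours ≥ 1, becomes infected.
  Lee: 1 of 3 neighbours < 3, not yet.
Round 3 — no new infections; cascade stops.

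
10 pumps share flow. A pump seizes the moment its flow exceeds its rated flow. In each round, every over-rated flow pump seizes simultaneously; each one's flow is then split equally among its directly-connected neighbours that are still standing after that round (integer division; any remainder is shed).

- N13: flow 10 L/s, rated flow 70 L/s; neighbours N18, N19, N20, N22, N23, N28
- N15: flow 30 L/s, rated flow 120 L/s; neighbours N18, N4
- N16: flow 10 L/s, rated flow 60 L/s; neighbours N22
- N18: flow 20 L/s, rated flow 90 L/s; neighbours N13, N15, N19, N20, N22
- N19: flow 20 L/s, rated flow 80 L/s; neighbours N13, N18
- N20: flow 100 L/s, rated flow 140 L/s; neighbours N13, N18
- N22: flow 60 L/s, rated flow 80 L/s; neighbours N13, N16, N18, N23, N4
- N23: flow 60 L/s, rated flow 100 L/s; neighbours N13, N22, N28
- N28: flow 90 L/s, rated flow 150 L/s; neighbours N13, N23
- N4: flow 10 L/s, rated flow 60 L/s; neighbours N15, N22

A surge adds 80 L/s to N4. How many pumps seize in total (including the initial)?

Round 1 — N4 at 90 > 60. N4 seizes.
  N4 sheds 90 L/s to N15, N22: 45 each.
    N15: 30+45 = 75 ≤ 120
    N22: 60+45 = 105 > 80
Round 2 — N22 seizes.
  N22 sheds 105 L/s to N13, N16, N18, N23: 26 each (1 lost).
    N13: 10+26 = 36 ≤ 70
    N16: 10+26 = 36 ≤ 60
    N18: 20+26 = 46 ≤ 90
    N23: 60+26 = 86 ≤ 100
No further seizures.

2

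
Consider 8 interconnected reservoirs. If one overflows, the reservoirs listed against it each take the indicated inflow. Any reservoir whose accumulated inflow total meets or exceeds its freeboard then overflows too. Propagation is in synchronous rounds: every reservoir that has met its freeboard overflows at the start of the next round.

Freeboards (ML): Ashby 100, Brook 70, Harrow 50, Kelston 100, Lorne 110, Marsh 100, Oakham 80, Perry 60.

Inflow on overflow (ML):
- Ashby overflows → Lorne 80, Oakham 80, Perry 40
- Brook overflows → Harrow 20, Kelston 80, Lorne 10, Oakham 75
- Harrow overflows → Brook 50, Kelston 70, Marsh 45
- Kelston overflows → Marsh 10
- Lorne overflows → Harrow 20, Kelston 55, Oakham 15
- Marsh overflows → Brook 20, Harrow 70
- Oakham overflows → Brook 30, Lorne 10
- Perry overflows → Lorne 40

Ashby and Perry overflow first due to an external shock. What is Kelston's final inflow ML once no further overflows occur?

Round 1 — Ashby, Perry overflow (initial).
  Lorne: +80+40 → 120 ≥ 110
  Oakham: +80 → 80 ≥ 80
Round 2 — Lorne, Oakham overflow.
  Brook: +30 → 30 < 70
  Harrow: +20 → 20 < 50
  Kelston: +55 → 55 < 100
No further overflows.

55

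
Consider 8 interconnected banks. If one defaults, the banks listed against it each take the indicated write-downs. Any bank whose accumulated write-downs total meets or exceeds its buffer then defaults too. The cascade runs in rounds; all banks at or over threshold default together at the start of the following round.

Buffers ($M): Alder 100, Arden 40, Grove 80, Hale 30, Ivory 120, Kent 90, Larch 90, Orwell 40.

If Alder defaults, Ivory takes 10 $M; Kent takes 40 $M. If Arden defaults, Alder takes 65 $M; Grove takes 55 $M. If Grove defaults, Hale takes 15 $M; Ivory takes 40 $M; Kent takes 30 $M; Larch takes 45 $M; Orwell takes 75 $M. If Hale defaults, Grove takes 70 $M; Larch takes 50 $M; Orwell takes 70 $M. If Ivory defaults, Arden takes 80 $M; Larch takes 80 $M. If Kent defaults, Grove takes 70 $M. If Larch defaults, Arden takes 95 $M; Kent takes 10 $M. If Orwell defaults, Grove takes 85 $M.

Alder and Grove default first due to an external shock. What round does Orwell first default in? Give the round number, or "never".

2

Round 1 — Alder, Grove default (initial).
  Hale: +15 → 15 < 30
  Ivory: +10+40 → 50 < 120
  Kent: +40+30 → 70 < 90
  Larch: +45 → 45 < 90
  Orwell: +75 → 75 ≥ 40
Round 2 — Orwell defaults.
No further defaults.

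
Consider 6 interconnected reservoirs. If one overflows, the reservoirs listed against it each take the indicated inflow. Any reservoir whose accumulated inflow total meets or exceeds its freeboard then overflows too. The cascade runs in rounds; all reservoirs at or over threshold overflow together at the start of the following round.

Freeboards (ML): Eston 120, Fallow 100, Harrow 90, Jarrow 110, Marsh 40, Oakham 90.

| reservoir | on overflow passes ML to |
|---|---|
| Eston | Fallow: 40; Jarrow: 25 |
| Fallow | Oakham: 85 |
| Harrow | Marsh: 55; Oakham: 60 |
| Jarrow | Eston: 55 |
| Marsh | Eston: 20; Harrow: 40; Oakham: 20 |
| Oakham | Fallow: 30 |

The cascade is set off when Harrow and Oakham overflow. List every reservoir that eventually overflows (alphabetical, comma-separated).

Harrow, Marsh, Oakham

Round 1 — Harrow, Oakham overflow (initial).
  Fallow: +30 → 30 < 100
  Marsh: +55 → 55 ≥ 40
Round 2 — Marsh overflows.
  Eston: +20 → 20 < 120
No further overflows.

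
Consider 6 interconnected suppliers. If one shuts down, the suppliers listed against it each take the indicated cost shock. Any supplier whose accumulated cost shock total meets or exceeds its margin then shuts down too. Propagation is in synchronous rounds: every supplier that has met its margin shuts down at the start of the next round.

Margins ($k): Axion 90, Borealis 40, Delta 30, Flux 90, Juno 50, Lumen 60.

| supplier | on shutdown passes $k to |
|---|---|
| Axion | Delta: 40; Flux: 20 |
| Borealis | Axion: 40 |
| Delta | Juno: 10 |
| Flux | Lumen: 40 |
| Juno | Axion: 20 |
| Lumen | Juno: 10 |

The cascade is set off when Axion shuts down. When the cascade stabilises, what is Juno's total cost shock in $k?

Round 1 — Axion shuts down (initial).
  Delta: +40 → 40 ≥ 30
  Flux: +20 → 20 < 90
Round 2 — Delta shuts down.
  Juno: +10 → 10 < 50
No further shutdowns.

10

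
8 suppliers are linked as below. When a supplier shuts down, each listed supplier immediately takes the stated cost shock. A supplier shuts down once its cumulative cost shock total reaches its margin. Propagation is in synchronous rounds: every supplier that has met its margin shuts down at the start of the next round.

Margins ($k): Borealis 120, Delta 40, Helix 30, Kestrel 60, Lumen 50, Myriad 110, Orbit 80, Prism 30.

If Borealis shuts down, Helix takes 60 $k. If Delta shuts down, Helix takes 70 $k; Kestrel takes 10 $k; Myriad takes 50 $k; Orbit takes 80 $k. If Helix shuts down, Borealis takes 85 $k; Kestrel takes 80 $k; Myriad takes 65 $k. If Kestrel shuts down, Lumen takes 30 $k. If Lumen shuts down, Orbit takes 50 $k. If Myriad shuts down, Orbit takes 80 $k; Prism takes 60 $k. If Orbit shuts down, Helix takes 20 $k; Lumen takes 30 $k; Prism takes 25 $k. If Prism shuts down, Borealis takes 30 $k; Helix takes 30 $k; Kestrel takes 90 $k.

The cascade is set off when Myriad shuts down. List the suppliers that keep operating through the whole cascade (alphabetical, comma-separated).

Round 1 — Myriad shuts down (initial).
  Orbit: +80 → 80 ≥ 80
  Prism: +60 → 60 ≥ 30
Round 2 — Orbit, Prism shut down.
  Borealis: +30 → 30 < 120
  Helix: +20+30 → 50 ≥ 30
  Kestrel: +90 → 90 ≥ 60
  Lumen: +30 → 30 < 50
Round 3 — Helix, Kestrel shut down.
  Borealis: +85 → 115 < 120
  Lumen: +30 → 60 ≥ 50
Round 4 — Lumen shuts down.
No further shutdowns.

Borealis, Delta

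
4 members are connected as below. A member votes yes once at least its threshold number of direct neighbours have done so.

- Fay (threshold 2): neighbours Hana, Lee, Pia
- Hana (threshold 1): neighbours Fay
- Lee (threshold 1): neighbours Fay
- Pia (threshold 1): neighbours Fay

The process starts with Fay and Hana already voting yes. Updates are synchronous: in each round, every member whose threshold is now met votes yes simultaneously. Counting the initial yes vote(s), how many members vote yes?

4

Round 1 — Fay, Hana vote yes (initial).
Round 2 — checking thresholds:
  Lee: 1 of 1 neighbours ≥ 1, votes yes.
  Pia: 1 of 1 neighbours ≥ 1, votes yes.
Round 3 — no new yes votes; cascade stops.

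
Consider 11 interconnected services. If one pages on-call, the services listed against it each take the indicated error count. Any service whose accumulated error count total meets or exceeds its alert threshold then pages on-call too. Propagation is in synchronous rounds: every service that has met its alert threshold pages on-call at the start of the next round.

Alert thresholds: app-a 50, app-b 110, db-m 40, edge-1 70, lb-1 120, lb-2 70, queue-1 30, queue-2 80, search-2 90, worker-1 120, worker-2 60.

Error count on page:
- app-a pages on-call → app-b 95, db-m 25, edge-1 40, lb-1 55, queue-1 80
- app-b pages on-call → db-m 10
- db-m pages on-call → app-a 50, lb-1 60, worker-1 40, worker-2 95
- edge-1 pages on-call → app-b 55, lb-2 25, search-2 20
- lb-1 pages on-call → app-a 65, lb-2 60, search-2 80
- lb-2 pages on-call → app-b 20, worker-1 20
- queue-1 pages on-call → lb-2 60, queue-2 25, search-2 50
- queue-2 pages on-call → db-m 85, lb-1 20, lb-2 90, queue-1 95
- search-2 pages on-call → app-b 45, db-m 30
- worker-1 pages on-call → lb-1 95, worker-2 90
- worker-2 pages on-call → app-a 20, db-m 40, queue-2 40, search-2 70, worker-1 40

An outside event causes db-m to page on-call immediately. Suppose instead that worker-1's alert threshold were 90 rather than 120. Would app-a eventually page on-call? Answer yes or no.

yes

With worker-1's alert threshold at 90:
Round 1 — db-m pages on-call (initial).
  app-a: +50 → 50 ≥ 50
  lb-1: +60 → 60 < 120
  worker-1: +40 → 40 < 90
  worker-2: +95 → 95 ≥ 60
Round 2 — app-a, worker-2 page on-call.
  app-b: +95 → 95 < 110
  edge-1: +40 → 40 < 70
  lb-1: +55 → 115 < 120
  queue-1: +80 → 80 ≥ 30
  queue-2: +40 → 40 < 80
  search-2: +70 → 70 < 90
  worker-1: +40 → 80 < 90
Round 3 — queue-1 pages on-call.
  lb-2: +60 → 60 < 70
  queue-2: +25 → 65 < 80
  search-2: +50 → 120 ≥ 90
Round 4 — search-2 pages on-call.
  app-b: +45 → 140 ≥ 110
Round 5 — app-b pages on-call.
No further pages.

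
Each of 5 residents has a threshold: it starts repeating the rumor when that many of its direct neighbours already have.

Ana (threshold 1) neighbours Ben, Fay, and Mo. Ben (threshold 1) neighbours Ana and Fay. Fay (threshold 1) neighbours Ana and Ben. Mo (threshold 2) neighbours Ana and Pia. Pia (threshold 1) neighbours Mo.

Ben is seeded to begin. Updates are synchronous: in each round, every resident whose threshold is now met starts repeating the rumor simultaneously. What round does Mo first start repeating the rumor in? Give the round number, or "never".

Round 1 — Ben starts repeating the rumor (initial).
Round 2 — checking thresholds:
  Ana: 1 of 3 neighbours ≥ 1, starts repeating the rumor.
  Fay: 1 of 2 neighbours ≥ 1, starts repeating the rumor.
Round 3 — no new spreads; cascade stops.

never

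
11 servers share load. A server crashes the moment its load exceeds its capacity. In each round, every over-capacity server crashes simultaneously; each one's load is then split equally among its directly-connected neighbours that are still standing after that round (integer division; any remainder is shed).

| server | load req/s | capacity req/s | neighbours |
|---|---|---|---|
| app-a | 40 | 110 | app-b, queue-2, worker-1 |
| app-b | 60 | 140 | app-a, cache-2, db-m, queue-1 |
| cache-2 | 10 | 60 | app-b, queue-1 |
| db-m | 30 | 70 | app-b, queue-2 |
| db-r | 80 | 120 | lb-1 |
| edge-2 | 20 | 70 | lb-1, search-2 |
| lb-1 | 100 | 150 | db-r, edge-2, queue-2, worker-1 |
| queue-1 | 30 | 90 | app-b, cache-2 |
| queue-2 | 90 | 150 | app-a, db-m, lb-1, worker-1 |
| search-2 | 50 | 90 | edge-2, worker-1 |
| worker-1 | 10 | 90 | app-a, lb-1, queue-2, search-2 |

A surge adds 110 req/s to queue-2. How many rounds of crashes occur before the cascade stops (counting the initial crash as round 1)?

2

Round 1 — queue-2 at 200 > 150. queue-2 crashes.
  queue-2 sheds 200 req/s to app-a, db-m, lb-1, worker-1: 50 each.
    app-a: 40+50 = 90 ≤ 110
    db-m: 30+50 = 80 > 70
    lb-1: 100+50 = 150 ≤ 150
    worker-1: 10+50 = 60 ≤ 90
Round 2 — db-m crashes.
  db-m sheds 80 req/s to app-b: 80 each.
    app-b: 60+80 = 140 ≤ 140
No further crashes.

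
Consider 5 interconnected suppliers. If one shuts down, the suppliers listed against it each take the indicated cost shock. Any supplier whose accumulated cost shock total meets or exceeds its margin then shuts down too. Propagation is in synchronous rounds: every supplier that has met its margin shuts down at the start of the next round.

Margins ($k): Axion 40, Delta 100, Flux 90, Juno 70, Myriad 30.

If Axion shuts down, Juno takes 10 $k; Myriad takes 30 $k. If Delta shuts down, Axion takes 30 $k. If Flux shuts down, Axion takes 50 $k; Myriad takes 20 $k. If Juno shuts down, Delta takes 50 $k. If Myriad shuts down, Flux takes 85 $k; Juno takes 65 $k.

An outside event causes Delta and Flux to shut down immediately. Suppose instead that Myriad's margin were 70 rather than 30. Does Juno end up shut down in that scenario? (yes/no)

no

With Myriad's margin at 70:
Round 1 — Delta, Flux shut down (initial).
  Axion: +30+50 → 80 ≥ 40
  Myriad: +20 → 20 < 70
Round 2 — Axion shuts down.
  Juno: +10 → 10 < 70
  Myriad: +30 → 50 < 70
No further shutdowns.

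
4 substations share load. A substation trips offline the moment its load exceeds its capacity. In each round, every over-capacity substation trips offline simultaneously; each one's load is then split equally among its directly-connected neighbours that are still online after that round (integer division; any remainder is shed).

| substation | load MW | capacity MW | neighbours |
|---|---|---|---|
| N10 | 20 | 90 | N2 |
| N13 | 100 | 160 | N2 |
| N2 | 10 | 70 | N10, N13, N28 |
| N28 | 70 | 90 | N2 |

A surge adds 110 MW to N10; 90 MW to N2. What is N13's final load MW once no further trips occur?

150

Round 1 — N10 at 130 > 90; N2 at 100 > 70. N10, N2 trip offline.
  N10 sheds 130 MW: no online neighbours, lost.
  N2 sheds 100 MW to N13, N28: 50 each.
    N13: 100+50 = 150 ≤ 160
    N28: 70+50 = 120 > 90
Round 2 — N28 trips offline.
  N28 sheds 120 MW: no online neighbours, lost.
No further trips.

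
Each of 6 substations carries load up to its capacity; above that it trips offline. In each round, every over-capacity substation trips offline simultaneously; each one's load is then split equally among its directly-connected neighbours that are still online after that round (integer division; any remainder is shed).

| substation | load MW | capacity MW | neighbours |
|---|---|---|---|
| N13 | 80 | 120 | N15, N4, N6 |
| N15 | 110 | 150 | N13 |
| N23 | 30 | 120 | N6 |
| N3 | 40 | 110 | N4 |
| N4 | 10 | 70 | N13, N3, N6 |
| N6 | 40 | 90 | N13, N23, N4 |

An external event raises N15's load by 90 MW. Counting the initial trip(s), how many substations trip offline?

Round 1 — N15 at 200 > 150. N15 trips offline.
  N15 sheds 200 MW to N13: 200 each.
    N13: 80+200 = 280 > 120
Round 2 — N13 trips offline.
  N13 sheds 280 MW to N4, N6: 140 each.
    N4: 10+140 = 150 > 70
    N6: 40+140 = 180 > 90
Round 3 — N4, N6 trip offline.
  N4 sheds 150 MW to N3: 150 each.
    N3: 40+150 = 190 > 110
  N6 sheds 180 MW to N23: 180 each.
    N23: 30+180 = 210 > 120
Round 4 — N23, N3 trip offline.
  N23 sheds 210 MW: no online neighbours, lost.
  N3 sheds 190 MW: no online neighbours, lost.
No further trips.

6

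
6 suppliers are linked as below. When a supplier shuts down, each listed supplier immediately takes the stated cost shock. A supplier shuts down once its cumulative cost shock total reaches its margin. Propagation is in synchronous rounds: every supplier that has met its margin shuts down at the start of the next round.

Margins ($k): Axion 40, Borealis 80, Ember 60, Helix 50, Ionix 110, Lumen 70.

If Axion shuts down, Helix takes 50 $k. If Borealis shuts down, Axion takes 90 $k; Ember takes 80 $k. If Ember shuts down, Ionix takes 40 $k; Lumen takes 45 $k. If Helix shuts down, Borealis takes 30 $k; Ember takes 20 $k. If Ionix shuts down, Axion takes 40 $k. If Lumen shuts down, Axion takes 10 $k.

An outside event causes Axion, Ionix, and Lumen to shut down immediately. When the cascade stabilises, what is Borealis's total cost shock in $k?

30

Round 1 — Axion, Ionix, Lumen shut down (initial).
  Helix: +50 → 50 ≥ 50
Round 2 — Helix shuts down.
  Borealis: +30 → 30 < 80
  Ember: +20 → 20 < 60
No further shutdowns.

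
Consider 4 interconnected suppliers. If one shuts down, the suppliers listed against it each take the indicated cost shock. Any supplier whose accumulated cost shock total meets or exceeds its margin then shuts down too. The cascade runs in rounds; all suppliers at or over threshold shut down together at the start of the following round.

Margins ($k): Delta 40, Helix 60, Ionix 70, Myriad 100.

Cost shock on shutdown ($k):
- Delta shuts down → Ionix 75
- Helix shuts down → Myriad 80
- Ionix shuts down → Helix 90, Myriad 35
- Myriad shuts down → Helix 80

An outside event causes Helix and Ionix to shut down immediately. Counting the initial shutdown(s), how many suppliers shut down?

Round 1 — Helix, Ionix shut down (initial).
  Myriad: +80+35 → 115 ≥ 100
Round 2 — Myriad shuts down.
No further shutdowns.

3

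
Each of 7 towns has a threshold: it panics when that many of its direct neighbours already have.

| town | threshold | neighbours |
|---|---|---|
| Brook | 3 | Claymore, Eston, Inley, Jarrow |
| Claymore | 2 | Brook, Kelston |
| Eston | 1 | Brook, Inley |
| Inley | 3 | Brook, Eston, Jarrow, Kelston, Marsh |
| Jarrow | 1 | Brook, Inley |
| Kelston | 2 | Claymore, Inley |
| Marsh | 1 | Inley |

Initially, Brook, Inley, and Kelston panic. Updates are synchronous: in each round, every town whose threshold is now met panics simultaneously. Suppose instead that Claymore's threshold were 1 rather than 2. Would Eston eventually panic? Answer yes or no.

With Claymore's threshold at 1:
Round 1 — Brook, Inley, Kelston panic (initial).
Round 2 — checking thresholds:
  Claymore: 2 of 2 neighbours ≥ 1, panics.
  Eston: 2 of 2 neighbours ≥ 1, panics.
  Jarrow: 2 of 2 neighbours ≥ 1, panics.
  Marsh: 1 of 1 neighbours ≥ 1, panics.
Round 3 — no new panics; cascade stops.

yes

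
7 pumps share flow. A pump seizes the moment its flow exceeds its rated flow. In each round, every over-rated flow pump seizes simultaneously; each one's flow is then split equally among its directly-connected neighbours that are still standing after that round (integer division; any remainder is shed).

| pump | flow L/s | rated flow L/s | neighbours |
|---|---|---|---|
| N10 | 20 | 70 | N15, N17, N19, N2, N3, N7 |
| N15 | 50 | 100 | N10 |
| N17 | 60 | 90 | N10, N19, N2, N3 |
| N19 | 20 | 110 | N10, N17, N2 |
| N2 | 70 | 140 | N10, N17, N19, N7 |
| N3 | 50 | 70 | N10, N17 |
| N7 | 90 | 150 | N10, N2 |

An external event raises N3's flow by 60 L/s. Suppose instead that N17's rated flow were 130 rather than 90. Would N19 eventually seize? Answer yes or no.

With N17's rated flow at 130:
Round 1 — N3 at 110 > 70. N3 seizes.
  N3 sheds 110 L/s to N10, N17: 55 each.
    N10: 20+55 = 75 > 70
    N17: 60+55 = 115 ≤ 130
Round 2 — N10 seizes.
  N10 sheds 75 L/s to N15, N17, N19, N2, N7: 15 each.
    N15: 50+15 = 65 ≤ 100
    N17: 115+15 = 130 ≤ 130
    N19: 20+15 = 35 ≤ 110
    N2: 70+15 = 85 ≤ 140
    N7: 90+15 = 105 ≤ 150
No further seizures.

no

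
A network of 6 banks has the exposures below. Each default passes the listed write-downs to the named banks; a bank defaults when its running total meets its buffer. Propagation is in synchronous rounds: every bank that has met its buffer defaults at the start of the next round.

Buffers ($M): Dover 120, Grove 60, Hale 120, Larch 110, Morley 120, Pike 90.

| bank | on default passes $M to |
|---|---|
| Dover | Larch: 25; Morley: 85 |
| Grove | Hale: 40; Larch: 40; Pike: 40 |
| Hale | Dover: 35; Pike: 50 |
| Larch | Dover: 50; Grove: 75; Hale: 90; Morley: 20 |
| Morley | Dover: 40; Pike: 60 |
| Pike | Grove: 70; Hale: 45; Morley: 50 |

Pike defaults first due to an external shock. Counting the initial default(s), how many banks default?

2

Round 1 — Pike defaults (initial).
  Grove: +70 → 70 ≥ 60
  Hale: +45 → 45 < 120
  Morley: +50 → 50 < 120
Round 2 — Grove defaults.
  Hale: +40 → 85 < 120
  Larch: +40 → 40 < 110
No further defaults.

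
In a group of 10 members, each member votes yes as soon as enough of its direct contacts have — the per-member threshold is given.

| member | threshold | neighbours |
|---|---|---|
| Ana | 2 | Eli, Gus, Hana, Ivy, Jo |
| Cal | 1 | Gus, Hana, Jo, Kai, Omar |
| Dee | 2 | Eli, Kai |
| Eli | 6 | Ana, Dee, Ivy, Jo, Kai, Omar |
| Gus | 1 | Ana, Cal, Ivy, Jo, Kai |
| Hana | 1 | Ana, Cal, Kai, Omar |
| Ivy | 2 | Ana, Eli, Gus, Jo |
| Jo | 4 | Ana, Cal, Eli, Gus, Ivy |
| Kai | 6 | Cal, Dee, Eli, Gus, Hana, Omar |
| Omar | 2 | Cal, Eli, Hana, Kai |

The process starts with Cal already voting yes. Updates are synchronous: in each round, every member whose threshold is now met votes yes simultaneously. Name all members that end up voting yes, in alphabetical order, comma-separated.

Round 1 — Cal votes yes (initial).
Round 2 — checking thresholds:
  Gus: 1 of 5 neighbours ≥ 1, votes yes.
  Hana: 1 of 4 neighbours ≥ 1, votes yes.
  Jo: 1 of 5 neighbours < 4, below threshold.
  Kai: 1 of 6 neighbours < 6, below threshold.
  Omar: 1 of 4 neighbours < 2, below threshold.
Round 3 — checking thresholds:
  Ana: 2 of 5 neighbours ≥ 2, votes yes.
  Ivy: 1 of 4 neighbours < 2, below threshold.
  Jo: 2 of 5 neighbours < 4, below threshold.
  Kai: 3 of 6 neighbours < 6, below threshold.
  Omar: 2 of 4 neighbours ≥ 2, votes yes.
Round 4 — checking thresholds:
  Eli: 2 of 6 neighbours < 6, below threshold.
  Ivy: 2 of 4 neighbours ≥ 2, votes yes.
  Jo: 3 of 5 neighbours < 4, below threshold.
  Kai: 4 of 6 neighbours < 6, below threshold.
Round 5 — checking thresholds:
  Eli: 3 of 6 neighbours < 6, below threshold.
  Jo: 4 of 5 neighbours ≥ 4, votes yes.
  Kai: 4 of 6 neighbours < 6, below threshold.
Round 6 — no new yes votes; cascade stops.

Ana, Cal, Gus, Hana, Ivy, Jo, Omar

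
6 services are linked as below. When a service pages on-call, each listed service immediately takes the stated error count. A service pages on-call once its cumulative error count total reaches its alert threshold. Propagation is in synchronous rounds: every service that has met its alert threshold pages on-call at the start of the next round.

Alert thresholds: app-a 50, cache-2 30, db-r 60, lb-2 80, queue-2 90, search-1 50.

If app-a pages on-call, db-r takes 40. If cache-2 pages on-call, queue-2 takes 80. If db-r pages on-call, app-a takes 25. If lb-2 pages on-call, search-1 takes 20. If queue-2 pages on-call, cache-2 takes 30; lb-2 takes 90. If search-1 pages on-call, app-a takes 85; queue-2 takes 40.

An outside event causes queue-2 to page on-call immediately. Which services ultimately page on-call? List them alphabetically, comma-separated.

cache-2, lb-2, queue-2

Round 1 — queue-2 pages on-call (initial).
  cache-2: +30 → 30 ≥ 30
  lb-2: +90 → 90 ≥ 80
Round 2 — cache-2, lb-2 page on-call.
  search-1: +20 → 20 < 50
No further pages.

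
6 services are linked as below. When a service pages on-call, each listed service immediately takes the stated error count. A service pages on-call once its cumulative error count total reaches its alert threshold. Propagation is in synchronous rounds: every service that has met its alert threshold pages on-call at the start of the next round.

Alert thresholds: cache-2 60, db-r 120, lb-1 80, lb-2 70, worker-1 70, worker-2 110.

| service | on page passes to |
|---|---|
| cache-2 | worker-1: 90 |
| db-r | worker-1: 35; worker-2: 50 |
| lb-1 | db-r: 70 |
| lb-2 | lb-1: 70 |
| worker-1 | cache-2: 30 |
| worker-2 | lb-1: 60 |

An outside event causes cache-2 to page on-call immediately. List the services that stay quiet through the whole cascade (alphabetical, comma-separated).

Round 1 — cache-2 pages on-call (initial).
  worker-1: +90 → 90 ≥ 70
Round 2 — worker-1 pages on-call.
No further pages.

db-r, lb-1, lb-2, worker-2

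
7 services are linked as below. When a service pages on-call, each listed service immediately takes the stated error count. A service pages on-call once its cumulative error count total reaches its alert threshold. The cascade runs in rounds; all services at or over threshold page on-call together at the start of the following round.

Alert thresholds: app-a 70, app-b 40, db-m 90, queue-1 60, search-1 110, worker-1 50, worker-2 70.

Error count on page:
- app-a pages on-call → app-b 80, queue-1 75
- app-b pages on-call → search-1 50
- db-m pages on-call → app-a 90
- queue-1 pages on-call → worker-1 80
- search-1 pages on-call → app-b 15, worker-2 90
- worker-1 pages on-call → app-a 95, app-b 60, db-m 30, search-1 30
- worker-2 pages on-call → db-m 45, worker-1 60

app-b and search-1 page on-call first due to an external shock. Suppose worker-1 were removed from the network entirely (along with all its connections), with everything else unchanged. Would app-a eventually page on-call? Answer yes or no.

no

With worker-1 removed:
Round 1 — app-b, search-1 page on-call (initial).
  worker-2: +90 → 90 ≥ 70
Round 2 — worker-2 pages on-call.
  db-m: +45 → 45 < 90
No further pages.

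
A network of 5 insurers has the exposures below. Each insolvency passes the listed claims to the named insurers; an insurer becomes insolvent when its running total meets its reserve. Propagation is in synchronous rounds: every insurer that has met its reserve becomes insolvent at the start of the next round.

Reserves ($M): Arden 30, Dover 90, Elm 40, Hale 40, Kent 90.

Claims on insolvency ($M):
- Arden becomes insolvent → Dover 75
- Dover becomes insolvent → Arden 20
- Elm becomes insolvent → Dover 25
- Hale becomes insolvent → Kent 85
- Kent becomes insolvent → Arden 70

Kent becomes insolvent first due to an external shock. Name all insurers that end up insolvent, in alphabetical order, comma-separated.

Round 1 — Kent becomes insolvent (initial).
  Arden: +70 → 70 ≥ 30
Round 2 — Arden becomes insolvent.
  Dover: +75 → 75 < 90
No further insolvencies.

Arden, Kent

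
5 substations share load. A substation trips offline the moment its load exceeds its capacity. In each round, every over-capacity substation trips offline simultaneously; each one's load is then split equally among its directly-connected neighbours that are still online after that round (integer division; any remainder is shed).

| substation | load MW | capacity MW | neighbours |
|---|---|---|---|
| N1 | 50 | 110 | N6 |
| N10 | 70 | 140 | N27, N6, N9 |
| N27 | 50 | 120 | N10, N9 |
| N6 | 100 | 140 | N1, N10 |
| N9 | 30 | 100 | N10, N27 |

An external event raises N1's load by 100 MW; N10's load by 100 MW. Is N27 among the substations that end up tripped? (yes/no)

no

Round 1 — N1 at 150 > 110; N10 at 170 > 140. N1, N10 trip offline.
  N1 sheds 150 MW to N6: 150 each.
    N6: 100+150 = 250 > 140
  N10 sheds 170 MW to N27, N6, N9: 56 each (2 lost).
    N27: 50+56 = 106 ≤ 120
    N6: 250+56 = 306 > 140
    N9: 30+56 = 86 ≤ 100
Round 2 — N6 trips offline.
  N6 sheds 306 MW: no online neighbours, lost.
No further trips.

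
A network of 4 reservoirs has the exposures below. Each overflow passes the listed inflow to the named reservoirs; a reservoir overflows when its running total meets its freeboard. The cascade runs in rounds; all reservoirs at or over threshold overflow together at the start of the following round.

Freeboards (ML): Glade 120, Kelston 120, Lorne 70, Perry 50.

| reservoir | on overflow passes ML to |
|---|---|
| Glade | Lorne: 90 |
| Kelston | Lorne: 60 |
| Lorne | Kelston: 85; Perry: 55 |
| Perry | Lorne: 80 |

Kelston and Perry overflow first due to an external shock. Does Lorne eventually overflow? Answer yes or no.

Round 1 — Kelston, Perry overflow (initial).
  Lorne: +60+80 → 140 ≥ 70
Round 2 — Lorne overflows.
No further overflows.

yes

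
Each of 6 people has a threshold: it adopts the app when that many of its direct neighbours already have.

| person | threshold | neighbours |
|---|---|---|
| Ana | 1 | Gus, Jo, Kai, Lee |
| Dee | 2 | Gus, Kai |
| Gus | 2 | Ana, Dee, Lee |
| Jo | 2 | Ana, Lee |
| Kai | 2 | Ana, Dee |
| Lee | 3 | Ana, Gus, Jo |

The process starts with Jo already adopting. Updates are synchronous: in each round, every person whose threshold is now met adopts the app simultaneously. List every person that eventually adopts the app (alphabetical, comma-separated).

Ana, Jo

Round 1 — Jo adopts the app (initial).
Round 2 — checking thresholds:
  Ana: 1 of 4 neighbours ≥ 1, adopts the app.
  Lee: 1 of 3 neighbours < 3, not yet.
Round 3 — no new adoptions; cascade stops.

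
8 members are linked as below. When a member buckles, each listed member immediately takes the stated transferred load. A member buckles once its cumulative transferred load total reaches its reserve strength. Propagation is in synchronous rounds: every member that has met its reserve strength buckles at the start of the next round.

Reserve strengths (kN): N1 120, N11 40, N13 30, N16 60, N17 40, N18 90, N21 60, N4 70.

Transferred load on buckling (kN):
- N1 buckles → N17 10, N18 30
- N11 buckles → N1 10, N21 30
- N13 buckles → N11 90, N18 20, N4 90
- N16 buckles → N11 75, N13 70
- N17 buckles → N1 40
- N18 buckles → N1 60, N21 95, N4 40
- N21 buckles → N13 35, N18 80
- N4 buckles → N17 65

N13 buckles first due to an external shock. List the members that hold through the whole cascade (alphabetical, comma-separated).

N1, N16, N18, N21

Round 1 — N13 buckles (initial).
  N11: +90 → 90 ≥ 40
  N18: +20 → 20 < 90
  N4: +90 → 90 ≥ 70
Round 2 — N11, N4 buckle.
  N1: +10 → 10 < 120
  N17: +65 → 65 ≥ 40
  N21: +30 → 30 < 60
Round 3 — N17 buckles.
  N1: +40 → 50 < 120
No further bucklings.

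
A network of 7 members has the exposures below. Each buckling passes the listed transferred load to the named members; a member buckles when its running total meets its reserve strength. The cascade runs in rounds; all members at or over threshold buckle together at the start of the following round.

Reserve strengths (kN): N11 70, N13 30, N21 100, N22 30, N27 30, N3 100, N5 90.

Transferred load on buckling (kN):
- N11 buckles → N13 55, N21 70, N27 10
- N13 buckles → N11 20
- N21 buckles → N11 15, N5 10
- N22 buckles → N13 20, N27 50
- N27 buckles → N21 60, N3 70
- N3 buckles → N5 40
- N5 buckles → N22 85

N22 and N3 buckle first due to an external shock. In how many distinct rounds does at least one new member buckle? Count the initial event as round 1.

2

Round 1 — N22, N3 buckle (initial).
  N13: +20 → 20 < 30
  N27: +50 → 50 ≥ 30
  N5: +40 → 40 < 90
Round 2 — N27 buckles.
  N21: +60 → 60 < 100
No further bucklings.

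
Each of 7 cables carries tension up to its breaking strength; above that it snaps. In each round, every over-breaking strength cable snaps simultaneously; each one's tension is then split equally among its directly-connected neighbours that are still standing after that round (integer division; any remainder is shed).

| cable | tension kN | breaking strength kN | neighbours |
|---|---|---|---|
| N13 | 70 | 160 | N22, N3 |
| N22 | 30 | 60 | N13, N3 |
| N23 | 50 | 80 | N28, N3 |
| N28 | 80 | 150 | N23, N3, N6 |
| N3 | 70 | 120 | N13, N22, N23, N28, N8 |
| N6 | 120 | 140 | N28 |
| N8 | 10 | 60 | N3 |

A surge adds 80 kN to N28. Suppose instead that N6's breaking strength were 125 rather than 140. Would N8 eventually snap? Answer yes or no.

With N6's breaking strength at 125:
Round 1 — N28 at 160 > 150. N28 snaps.
  N28 sheds 160 kN to N23, N3, N6: 53 each (1 lost).
    N23: 50+53 = 103 > 80
    N3: 70+53 = 123 > 120
    N6: 120+53 = 173 > 125
Round 2 — N23, N3, N6 snap.
  N23 sheds 103 kN: no online neighbours, lost.
  N3 sheds 123 kN to N13, N22, N8: 41 each.
    N13: 70+41 = 111 ≤ 160
    N22: 30+41 = 71 > 60
    N8: 10+41 = 51 ≤ 60
  N6 sheds 173 kN: no online neighbours, lost.
Round 3 — N22 snaps.
  N22 sheds 71 kN to N13: 71 each.
    N13: 111+71 = 182 > 160
Round 4 — N13 snaps.
  N13 sheds 182 kN: no online neighbours, lost.
No further breaks.

no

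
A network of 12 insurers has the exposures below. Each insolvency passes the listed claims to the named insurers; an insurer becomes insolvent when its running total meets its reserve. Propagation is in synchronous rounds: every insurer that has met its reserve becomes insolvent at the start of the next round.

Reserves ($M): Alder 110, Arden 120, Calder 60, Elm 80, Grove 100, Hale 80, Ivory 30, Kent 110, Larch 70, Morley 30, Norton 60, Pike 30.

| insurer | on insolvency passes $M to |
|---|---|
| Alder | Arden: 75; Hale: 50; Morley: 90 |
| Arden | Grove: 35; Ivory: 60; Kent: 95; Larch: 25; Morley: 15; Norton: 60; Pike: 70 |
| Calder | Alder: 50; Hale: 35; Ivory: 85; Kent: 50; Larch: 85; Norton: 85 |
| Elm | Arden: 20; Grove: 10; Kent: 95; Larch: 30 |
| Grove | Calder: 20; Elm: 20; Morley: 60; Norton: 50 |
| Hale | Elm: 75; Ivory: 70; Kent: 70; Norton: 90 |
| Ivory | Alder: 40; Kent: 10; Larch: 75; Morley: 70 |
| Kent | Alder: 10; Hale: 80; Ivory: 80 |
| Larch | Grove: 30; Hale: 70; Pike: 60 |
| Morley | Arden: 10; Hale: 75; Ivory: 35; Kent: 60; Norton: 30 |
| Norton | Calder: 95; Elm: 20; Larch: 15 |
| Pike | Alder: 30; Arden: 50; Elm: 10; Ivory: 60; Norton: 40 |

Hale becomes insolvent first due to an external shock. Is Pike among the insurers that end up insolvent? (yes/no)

yes

Round 1 — Hale becomes insolvent (initial).
  Elm: +75 → 75 < 80
  Ivory: +70 → 70 ≥ 30
  Kent: +70 → 70 < 110
  Norton: +90 → 90 ≥ 60
Round 2 — Ivory, Norton become insolvent.
  Alder: +40 → 40 < 110
  Calder: +95 → 95 ≥ 60
  Elm: +20 → 95 ≥ 80
  Kent: +10 → 80 < 110
  Larch: +75+15 → 90 ≥ 70
  Morley: +70 → 70 ≥ 30
Round 3 — Calder, Elm, Larch, Morley become insolvent.
  Alder: +50 → 90 < 110
  Arden: +20+10 → 30 < 120
  Grove: +10+30 → 40 < 100
  Kent: +50+95+60 → 285 ≥ 110
  Pike: +60 → 60 ≥ 30
Round 4 — Kent, Pike become insolvent.
  Alder: +10+30 → 130 ≥ 110
  Arden: +50 → 80 < 120
Round 5 — Alder becomes insolvent.
  Arden: +75 → 155 ≥ 120
Round 6 — Arden becomes insolvent.
  Grove: +35 → 75 < 100
No further insolvencies.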